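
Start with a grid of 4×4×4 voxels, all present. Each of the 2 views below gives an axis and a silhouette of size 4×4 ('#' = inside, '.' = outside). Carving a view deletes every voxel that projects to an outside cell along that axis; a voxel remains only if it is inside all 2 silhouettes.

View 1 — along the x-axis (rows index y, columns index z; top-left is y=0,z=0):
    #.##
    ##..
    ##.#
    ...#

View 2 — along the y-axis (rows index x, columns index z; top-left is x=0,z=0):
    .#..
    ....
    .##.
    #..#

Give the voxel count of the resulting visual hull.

before carving: 64 voxels (4×4×4)
[1] x-view keeps 9 columns → grid now 36
[2] y-view keeps 5 columns → grid now 11

voxel count = 11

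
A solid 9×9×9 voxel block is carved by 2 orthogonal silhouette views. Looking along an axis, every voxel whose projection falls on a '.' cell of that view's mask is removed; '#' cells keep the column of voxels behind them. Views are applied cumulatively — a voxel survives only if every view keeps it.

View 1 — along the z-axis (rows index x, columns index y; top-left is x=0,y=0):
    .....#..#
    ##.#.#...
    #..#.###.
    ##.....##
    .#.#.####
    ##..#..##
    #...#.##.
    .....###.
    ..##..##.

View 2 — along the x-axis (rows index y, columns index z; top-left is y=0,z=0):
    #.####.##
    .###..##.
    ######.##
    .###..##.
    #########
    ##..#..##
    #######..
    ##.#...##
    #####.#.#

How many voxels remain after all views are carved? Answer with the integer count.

|visual hull| = 224

before carving: 729 voxels (9×9×9)
carve view 1 (along z, XY-mask fill 37/81): 333 voxels remain
carve view 2 (along x, YZ-mask fill 58/81): 224 voxels remain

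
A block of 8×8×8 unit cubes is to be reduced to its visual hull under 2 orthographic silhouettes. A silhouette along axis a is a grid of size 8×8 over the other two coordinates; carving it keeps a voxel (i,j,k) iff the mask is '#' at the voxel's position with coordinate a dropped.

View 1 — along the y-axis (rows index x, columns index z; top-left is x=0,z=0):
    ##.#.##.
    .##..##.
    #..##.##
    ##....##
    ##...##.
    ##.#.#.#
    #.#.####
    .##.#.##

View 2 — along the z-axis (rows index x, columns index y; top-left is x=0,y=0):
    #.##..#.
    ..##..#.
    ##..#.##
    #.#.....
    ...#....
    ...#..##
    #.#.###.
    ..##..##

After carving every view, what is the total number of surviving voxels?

134 voxels

initial block: 8^3 = 512
  1. axis=1 (XZ plane), |mask|=38  ⇒  voxels=304
  2. axis=2 (XY plane), |mask|=27  ⇒  voxels=134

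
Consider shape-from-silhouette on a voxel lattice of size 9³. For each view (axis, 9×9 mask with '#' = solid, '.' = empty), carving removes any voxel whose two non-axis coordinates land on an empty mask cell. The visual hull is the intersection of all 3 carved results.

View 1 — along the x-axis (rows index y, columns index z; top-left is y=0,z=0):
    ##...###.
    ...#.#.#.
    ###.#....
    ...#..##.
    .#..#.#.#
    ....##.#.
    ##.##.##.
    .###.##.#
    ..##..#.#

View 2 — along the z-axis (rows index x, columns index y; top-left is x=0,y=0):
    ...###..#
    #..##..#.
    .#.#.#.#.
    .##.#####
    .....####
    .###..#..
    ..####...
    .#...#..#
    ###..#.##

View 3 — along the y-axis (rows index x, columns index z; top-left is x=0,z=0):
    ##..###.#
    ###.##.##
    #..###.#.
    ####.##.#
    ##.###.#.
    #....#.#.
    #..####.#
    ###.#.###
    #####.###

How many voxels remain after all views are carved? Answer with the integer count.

start: 9×9×9 = 729 voxels
step 1: project along x, AND mask (38/81) → |grid| = 342
step 2: project along z, AND mask (40/81) → |grid| = 161
step 3: project along y, AND mask (55/81) → |grid| = 108

remaining voxels: 108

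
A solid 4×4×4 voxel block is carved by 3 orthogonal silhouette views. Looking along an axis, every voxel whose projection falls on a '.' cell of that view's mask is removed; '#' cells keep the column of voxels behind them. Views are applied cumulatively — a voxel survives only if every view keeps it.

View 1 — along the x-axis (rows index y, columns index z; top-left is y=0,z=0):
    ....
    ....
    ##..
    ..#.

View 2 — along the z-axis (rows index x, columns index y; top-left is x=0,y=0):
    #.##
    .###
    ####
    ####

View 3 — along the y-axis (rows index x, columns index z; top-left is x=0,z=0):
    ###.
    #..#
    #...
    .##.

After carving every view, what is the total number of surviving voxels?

initial block: 4^3 = 64
step 1: project along x, AND mask (3/16) → |grid| = 12
step 2: project along z, AND mask (14/16) → |grid| = 12
step 3: project along y, AND mask (8/16) → |grid| = 7

voxel count = 7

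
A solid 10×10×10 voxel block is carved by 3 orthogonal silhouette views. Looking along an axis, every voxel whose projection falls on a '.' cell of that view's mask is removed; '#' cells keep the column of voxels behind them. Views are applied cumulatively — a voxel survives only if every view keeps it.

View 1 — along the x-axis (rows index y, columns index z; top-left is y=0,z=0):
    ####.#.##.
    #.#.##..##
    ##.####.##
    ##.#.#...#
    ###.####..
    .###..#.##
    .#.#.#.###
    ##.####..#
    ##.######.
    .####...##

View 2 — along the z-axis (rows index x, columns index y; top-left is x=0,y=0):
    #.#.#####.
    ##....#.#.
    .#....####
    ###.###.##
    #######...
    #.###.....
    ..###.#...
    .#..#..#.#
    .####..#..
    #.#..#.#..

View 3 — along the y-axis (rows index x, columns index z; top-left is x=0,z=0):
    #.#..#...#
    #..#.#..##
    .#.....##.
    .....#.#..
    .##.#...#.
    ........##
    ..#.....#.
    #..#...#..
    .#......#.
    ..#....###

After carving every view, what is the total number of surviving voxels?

start: 10×10×10 = 1000 voxels
carve view 1 (along x, YZ-mask fill 66/100): 660 voxels remain
carve view 2 (along z, XY-mask fill 52/100): 348 voxels remain
carve view 3 (along y, XZ-mask fill 31/100): 100 voxels remain

voxel count = 100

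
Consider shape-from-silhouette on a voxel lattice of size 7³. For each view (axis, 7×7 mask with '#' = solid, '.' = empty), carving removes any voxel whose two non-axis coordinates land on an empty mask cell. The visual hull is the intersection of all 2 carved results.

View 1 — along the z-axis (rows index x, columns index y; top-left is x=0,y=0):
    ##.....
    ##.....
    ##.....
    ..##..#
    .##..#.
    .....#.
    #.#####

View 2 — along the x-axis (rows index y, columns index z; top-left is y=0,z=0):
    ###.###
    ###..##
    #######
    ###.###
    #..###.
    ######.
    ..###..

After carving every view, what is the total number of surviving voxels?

remaining voxels: 105

start: 7×7×7 = 343 voxels
after view 1 [z-axis, 19 of 49 cells solid] → remaining = 133
after view 2 [x-axis, 37 of 49 cells solid] → remaining = 105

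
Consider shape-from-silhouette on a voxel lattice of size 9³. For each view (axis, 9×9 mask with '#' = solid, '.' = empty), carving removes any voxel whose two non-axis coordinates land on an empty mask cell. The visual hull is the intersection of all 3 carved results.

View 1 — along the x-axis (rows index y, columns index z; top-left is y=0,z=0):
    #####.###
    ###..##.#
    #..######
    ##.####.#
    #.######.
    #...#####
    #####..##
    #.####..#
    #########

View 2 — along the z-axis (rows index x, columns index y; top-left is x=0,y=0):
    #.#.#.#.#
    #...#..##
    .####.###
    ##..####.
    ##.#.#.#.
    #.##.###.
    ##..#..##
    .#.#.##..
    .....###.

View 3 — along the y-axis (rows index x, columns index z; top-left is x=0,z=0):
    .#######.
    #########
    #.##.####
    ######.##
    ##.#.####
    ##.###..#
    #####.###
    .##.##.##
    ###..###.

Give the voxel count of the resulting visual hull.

remaining voxels: 250

before carving: 729 voxels (9×9×9)
V1 x: intersect with YZ mask (63 set) -- 567 left
V2 z: intersect with XY mask (45 set) -- 312 left
V3 y: intersect with XZ mask (64 set) -- 250 left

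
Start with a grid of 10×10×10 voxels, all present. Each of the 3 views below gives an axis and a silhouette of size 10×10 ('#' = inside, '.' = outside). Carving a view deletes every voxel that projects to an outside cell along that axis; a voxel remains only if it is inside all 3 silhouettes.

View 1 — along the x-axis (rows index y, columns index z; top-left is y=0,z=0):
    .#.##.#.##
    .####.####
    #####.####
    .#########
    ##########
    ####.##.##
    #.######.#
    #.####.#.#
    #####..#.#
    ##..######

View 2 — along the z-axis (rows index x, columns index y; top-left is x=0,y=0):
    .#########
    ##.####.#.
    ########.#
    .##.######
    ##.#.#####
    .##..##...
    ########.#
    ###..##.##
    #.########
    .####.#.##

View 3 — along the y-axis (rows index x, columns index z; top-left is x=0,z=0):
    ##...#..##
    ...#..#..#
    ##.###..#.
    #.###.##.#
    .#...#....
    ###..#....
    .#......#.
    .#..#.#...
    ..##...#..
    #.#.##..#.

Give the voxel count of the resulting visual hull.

|visual hull| = 250

before carving: 1000 voxels (10×10×10)
carve view 1 (along x, YZ-mask fill 80/100): 800 voxels remain
carve view 2 (along z, XY-mask fill 77/100): 620 voxels remain
carve view 3 (along y, XZ-mask fill 40/100): 250 voxels remain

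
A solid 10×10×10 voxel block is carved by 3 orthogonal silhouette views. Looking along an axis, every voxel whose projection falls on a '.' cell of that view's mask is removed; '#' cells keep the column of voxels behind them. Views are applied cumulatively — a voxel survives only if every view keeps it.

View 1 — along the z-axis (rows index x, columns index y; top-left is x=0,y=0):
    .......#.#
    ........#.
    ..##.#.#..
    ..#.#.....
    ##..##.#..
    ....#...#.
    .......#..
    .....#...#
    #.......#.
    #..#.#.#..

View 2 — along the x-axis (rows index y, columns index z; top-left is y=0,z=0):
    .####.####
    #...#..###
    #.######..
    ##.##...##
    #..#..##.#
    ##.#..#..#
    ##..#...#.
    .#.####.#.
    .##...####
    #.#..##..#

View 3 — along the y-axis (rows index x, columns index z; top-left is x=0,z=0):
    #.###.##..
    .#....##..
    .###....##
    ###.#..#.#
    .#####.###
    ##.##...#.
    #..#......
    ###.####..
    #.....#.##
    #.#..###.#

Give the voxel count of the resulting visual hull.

start: 10×10×10 = 1000 voxels
[1] z-view keeps 25 columns → grid now 250
[2] x-view keeps 57 columns → grid now 148
[3] y-view keeps 52 columns → grid now 79

|visual hull| = 79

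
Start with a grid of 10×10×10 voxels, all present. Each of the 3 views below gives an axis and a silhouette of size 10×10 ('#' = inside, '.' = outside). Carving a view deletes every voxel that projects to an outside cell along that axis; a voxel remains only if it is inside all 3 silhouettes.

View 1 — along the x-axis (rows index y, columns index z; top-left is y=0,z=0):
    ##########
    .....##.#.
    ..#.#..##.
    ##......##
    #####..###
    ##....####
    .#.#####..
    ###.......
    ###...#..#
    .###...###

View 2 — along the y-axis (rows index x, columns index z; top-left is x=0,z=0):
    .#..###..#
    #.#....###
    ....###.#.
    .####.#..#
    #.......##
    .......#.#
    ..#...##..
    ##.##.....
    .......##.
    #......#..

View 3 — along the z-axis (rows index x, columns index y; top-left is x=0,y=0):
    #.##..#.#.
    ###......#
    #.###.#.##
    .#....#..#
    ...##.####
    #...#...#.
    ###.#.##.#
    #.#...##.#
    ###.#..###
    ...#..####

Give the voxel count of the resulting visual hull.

initial block: 10^3 = 1000
  1. axis=0 (YZ plane), |mask|=55  ⇒  voxels=550
  2. axis=1 (XZ plane), |mask|=36  ⇒  voxels=204
  3. axis=2 (XY plane), |mask|=52  ⇒  voxels=106

106 voxels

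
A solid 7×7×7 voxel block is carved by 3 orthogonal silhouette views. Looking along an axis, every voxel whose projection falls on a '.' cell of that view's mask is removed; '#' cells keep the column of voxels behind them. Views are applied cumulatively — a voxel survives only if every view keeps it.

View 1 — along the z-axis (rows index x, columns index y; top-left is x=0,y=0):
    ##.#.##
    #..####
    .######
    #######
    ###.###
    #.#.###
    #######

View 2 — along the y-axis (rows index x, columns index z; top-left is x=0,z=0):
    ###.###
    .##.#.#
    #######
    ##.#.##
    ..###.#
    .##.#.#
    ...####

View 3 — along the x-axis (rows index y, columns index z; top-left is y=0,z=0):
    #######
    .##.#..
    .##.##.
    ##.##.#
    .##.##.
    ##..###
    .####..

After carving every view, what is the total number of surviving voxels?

start: 7×7×7 = 343 voxels
V1 z: intersect with XY mask (41 set) -- 287 left
V2 y: intersect with XZ mask (34 set) -- 199 left
V3 x: intersect with YZ mask (32 set) -- 130 left

130 voxels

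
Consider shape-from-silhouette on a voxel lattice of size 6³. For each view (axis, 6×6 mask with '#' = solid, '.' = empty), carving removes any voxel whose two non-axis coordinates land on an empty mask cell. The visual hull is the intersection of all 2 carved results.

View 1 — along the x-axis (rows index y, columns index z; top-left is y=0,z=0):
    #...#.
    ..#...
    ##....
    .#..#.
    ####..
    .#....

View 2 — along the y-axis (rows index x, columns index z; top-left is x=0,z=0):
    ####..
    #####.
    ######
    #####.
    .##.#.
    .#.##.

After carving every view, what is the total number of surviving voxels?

|visual hull| = 61

initial block: 6^3 = 216
  1. axis=0 (YZ plane), |mask|=12  ⇒  voxels=72
  2. axis=1 (XZ plane), |mask|=26  ⇒  voxels=61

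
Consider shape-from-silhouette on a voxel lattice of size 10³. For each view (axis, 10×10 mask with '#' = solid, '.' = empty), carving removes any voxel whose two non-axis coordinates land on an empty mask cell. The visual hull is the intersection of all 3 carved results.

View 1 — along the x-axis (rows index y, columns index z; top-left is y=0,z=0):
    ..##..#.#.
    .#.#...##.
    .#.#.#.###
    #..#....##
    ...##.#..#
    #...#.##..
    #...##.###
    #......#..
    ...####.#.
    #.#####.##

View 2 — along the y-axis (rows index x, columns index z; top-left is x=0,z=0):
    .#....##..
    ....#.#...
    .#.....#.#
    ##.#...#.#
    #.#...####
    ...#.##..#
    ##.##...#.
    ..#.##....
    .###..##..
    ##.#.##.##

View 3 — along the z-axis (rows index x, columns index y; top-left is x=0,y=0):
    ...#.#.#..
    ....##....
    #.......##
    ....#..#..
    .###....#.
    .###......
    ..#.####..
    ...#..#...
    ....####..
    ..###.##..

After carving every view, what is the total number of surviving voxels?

voxel count = 64

full grid |V| = 1000
carve view 1 (along x, YZ-mask fill 47/100): 470 voxels remain
carve view 2 (along y, XZ-mask fill 43/100): 201 voxels remain
carve view 3 (along z, XY-mask fill 33/100): 64 voxels remain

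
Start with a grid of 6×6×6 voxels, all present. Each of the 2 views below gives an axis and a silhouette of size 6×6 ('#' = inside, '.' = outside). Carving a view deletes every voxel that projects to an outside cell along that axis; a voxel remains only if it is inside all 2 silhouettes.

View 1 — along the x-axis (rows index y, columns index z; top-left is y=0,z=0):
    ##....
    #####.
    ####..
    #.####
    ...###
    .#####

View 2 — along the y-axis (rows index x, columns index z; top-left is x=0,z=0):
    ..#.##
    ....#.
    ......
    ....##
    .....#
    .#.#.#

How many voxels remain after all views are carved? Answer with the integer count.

37 voxels

start: 6×6×6 = 216 voxels
after view 1 [x-axis, 24 of 36 cells solid] → remaining = 144
after view 2 [y-axis, 10 of 36 cells solid] → remaining = 37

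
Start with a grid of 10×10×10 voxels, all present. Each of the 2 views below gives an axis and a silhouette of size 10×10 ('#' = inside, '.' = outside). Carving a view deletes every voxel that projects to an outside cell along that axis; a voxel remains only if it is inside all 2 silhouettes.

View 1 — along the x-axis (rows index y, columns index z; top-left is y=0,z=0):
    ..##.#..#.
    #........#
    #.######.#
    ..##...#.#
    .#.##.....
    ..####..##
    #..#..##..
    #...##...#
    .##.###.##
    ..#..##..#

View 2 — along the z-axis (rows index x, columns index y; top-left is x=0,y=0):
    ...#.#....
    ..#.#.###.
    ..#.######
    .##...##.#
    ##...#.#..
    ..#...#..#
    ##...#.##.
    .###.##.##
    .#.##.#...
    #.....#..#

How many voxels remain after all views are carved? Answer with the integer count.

209 voxels

before carving: 1000 voxels (10×10×10)
V1 x: intersect with YZ mask (46 set) -- 460 left
V2 z: intersect with XY mask (45 set) -- 209 left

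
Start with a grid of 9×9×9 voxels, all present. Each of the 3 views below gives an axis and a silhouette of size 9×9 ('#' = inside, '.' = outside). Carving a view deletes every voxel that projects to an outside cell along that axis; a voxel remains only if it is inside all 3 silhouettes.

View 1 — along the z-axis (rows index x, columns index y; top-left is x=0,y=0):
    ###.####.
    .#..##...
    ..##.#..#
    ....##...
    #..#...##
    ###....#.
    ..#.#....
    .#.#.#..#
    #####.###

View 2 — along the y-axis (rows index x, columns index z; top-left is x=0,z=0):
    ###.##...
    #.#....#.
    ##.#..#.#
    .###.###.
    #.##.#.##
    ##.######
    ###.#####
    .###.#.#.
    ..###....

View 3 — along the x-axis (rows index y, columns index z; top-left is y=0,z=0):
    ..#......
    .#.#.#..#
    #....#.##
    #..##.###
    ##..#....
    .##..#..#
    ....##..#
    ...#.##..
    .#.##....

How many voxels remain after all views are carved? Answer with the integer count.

initial block: 9^3 = 729
[1] z-view keeps 38 columns → grid now 342
[2] y-view keeps 49 columns → grid now 192
[3] x-view keeps 31 columns → grid now 75

remaining voxels: 75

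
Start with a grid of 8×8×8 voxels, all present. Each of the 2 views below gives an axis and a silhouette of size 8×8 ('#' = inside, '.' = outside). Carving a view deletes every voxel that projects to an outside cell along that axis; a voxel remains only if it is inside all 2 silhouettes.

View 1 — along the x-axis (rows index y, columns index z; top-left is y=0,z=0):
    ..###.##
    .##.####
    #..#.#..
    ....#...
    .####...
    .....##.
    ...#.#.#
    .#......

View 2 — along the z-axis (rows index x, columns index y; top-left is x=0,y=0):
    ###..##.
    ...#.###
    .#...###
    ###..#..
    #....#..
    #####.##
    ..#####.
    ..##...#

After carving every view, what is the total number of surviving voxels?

|visual hull| = 102

full grid |V| = 512
step 1: project along x, AND mask (25/64) → |grid| = 200
step 2: project along z, AND mask (34/64) → |grid| = 102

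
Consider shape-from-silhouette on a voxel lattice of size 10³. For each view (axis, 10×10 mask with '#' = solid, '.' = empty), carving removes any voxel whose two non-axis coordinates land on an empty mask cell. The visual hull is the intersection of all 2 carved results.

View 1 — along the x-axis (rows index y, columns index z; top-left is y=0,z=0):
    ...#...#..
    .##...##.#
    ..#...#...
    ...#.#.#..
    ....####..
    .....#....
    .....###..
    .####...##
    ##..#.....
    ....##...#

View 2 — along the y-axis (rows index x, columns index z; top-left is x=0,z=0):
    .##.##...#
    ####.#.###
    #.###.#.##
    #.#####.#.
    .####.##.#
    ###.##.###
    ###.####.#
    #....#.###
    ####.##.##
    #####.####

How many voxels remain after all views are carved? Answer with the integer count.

start: 10×10×10 = 1000 voxels
V1 x: intersect with YZ mask (32 set) -- 320 left
V2 y: intersect with XZ mask (72 set) -- 225 left

remaining voxels: 225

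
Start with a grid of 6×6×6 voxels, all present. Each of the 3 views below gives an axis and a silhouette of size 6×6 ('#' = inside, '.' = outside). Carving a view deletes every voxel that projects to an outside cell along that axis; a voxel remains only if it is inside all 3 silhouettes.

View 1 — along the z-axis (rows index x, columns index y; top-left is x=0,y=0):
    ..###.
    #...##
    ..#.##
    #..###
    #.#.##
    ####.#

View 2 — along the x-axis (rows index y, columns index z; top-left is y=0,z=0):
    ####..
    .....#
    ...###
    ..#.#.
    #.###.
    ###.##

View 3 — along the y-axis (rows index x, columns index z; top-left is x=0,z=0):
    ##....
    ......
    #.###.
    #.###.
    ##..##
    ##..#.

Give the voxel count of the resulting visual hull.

39 voxels

before carving: 216 voxels (6×6×6)
step 1: project along z, AND mask (22/36) → |grid| = 132
step 2: project along x, AND mask (19/36) → |grid| = 80
step 3: project along y, AND mask (17/36) → |grid| = 39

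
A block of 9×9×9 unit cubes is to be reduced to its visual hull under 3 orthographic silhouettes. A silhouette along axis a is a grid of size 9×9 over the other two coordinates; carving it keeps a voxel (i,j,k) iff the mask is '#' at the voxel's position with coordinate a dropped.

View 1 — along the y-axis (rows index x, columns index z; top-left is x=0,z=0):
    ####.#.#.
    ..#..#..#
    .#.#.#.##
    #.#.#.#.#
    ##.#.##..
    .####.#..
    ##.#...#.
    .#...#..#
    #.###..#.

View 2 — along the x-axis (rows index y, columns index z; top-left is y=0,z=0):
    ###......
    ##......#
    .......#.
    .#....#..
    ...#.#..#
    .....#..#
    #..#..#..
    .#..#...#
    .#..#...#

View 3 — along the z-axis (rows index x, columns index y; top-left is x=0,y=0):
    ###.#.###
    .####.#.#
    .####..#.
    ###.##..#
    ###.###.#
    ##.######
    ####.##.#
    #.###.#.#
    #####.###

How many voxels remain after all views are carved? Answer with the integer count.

|visual hull| = 80

full grid |V| = 729
  1. axis=1 (XZ plane), |mask|=41  ⇒  voxels=369
  2. axis=0 (YZ plane), |mask|=23  ⇒  voxels=108
  3. axis=2 (XY plane), |mask|=60  ⇒  voxels=80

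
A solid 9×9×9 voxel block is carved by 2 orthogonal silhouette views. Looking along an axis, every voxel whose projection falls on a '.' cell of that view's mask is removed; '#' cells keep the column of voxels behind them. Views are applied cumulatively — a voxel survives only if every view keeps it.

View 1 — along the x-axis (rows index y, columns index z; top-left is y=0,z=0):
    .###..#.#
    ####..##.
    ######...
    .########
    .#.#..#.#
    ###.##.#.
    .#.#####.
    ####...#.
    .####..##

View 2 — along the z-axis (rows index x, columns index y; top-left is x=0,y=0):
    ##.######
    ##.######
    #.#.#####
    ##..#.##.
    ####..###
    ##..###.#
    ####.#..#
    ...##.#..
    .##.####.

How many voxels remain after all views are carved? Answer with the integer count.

voxel count = 319

full grid |V| = 729
V1 x: intersect with YZ mask (52 set) -- 468 left
V2 z: intersect with XY mask (56 set) -- 319 left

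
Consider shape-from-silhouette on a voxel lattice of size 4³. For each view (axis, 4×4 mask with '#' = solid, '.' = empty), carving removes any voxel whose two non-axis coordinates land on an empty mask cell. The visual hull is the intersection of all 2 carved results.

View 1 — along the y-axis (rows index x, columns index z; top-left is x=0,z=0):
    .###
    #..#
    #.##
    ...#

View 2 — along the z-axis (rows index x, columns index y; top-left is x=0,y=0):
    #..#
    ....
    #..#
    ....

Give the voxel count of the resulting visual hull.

before carving: 64 voxels (4×4×4)
carve view 1 (along y, XZ-mask fill 9/16): 36 voxels remain
carve view 2 (along z, XY-mask fill 4/16): 12 voxels remain

remaining voxels: 12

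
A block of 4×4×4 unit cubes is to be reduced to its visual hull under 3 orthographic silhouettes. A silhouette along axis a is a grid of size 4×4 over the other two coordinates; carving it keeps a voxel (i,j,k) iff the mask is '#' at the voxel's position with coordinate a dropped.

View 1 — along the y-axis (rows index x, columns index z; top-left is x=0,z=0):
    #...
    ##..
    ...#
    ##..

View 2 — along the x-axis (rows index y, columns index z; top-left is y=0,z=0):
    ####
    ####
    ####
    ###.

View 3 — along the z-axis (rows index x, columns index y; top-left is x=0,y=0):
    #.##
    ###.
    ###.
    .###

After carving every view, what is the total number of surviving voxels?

start: 4×4×4 = 64 voxels
V1 y: intersect with XZ mask (6 set) -- 24 left
V2 x: intersect with YZ mask (15 set) -- 23 left
V3 z: intersect with XY mask (12 set) -- 18 left

|visual hull| = 18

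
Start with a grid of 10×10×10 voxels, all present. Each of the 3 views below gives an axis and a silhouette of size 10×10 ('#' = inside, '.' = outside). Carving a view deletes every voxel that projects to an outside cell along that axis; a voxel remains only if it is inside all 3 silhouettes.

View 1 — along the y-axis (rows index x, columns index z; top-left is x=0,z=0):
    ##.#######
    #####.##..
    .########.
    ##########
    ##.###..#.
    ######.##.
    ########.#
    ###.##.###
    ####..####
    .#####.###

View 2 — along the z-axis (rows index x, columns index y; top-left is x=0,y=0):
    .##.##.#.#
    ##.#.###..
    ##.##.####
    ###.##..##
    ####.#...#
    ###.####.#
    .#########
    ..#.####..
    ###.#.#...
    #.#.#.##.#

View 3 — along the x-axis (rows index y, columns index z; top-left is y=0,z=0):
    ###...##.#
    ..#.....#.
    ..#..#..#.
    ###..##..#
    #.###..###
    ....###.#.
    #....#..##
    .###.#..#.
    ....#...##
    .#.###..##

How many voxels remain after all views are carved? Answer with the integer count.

initial block: 10^3 = 1000
V1 y: intersect with XZ mask (81 set) -- 810 left
V2 z: intersect with XY mask (66 set) -- 539 left
V3 x: intersect with YZ mask (46 set) -- 244 left

244 voxels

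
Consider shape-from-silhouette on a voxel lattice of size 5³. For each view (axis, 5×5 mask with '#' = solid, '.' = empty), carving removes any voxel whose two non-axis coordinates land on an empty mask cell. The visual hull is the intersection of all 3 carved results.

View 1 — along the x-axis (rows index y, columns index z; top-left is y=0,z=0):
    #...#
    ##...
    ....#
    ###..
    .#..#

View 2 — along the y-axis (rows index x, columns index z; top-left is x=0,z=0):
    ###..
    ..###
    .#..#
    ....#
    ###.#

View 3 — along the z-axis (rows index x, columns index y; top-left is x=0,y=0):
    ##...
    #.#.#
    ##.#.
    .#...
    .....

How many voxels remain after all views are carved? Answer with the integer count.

full grid |V| = 125
V1 x: intersect with YZ mask (10 set) -- 50 left
V2 y: intersect with XZ mask (13 set) -- 30 left
V3 z: intersect with XY mask (9 set) -- 9 left

9 voxels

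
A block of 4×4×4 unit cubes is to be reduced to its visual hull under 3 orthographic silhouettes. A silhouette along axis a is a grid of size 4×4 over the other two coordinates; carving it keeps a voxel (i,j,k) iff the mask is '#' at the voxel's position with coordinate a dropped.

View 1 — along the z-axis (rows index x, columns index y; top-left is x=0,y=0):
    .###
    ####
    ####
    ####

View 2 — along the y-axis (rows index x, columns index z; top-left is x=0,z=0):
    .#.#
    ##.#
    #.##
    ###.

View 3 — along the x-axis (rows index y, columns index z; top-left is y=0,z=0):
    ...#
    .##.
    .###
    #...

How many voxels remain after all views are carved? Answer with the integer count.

full grid |V| = 64
[1] z-view keeps 15 columns → grid now 60
[2] y-view keeps 11 columns → grid now 42
[3] x-view keeps 7 columns → grid now 18

|visual hull| = 18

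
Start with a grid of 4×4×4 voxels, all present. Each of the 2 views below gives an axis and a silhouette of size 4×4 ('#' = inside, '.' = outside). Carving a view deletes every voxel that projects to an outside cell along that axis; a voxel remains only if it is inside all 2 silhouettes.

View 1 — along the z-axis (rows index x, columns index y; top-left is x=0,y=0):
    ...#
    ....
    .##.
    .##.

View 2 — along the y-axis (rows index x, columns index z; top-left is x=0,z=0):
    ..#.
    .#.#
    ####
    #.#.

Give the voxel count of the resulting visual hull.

voxel count = 13

before carving: 64 voxels (4×4×4)
V1 z: intersect with XY mask (5 set) -- 20 left
V2 y: intersect with XZ mask (9 set) -- 13 left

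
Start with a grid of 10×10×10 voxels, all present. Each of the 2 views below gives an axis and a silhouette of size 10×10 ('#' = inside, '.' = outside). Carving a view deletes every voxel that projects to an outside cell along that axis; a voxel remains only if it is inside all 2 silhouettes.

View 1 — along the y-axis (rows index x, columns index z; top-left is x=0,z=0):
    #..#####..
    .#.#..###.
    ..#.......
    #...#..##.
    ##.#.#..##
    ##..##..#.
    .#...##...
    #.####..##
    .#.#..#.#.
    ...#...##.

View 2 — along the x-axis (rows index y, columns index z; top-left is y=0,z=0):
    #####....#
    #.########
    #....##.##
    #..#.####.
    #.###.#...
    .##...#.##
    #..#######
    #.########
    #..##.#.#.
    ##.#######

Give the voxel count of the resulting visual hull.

302 voxels

before carving: 1000 voxels (10×10×10)
[1] y-view keeps 44 columns → grid now 440
[2] x-view keeps 67 columns → grid now 302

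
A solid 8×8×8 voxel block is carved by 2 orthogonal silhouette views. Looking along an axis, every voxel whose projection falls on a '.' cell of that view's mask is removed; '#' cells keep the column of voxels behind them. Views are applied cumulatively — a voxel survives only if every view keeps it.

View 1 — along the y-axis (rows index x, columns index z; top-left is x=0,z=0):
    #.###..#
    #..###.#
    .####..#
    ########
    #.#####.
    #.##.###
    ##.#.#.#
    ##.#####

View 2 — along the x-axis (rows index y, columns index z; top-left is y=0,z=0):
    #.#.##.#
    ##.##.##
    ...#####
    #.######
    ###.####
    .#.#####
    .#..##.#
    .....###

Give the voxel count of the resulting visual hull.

full grid |V| = 512
after view 1 [y-axis, 47 of 64 cells solid] → remaining = 376
after view 2 [x-axis, 43 of 64 cells solid] → remaining = 255

remaining voxels: 255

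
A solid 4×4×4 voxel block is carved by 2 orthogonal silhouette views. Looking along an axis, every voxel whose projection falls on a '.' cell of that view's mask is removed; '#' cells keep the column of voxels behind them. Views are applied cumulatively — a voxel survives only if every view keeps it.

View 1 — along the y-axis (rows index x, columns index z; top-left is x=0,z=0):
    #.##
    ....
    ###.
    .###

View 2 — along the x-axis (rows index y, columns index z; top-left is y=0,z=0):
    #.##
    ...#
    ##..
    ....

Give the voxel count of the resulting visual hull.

start: 4×4×4 = 64 voxels
after view 1 [y-axis, 9 of 16 cells solid] → remaining = 36
after view 2 [x-axis, 6 of 16 cells solid] → remaining = 13

remaining voxels: 13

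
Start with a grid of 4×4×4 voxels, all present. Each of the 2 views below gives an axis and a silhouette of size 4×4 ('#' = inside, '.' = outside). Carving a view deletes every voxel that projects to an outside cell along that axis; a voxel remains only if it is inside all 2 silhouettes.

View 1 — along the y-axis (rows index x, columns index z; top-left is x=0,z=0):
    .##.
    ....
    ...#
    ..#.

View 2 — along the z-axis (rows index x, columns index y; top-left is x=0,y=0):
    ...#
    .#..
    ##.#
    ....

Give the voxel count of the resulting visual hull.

initial block: 4^3 = 64
step 1: project along y, AND mask (4/16) → |grid| = 16
step 2: project along z, AND mask (5/16) → |grid| = 5

5 voxels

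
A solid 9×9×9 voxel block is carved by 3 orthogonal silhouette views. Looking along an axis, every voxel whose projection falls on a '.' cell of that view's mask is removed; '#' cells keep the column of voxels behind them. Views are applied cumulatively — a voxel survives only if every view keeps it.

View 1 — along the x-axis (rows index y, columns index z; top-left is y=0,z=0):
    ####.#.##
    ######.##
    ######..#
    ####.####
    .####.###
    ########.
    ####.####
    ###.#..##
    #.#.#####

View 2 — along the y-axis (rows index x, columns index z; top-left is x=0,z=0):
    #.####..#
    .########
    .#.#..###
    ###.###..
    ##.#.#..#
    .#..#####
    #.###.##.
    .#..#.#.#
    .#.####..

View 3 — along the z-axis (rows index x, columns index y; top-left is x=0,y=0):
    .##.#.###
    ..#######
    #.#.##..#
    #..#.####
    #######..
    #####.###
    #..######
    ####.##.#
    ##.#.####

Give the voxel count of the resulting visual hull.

|visual hull| = 271

full grid |V| = 729
[1] x-view keeps 66 columns → grid now 594
[2] y-view keeps 51 columns → grid now 365
[3] z-view keeps 60 columns → grid now 271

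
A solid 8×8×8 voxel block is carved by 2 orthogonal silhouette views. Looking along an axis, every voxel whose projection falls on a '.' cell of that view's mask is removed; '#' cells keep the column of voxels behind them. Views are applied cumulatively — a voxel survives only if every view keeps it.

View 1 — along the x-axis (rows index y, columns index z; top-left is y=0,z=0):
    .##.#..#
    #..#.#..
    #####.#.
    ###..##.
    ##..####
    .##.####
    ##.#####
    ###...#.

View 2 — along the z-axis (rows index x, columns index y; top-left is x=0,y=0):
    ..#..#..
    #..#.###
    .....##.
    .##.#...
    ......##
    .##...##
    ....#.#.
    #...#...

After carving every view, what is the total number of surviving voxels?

remaining voxels: 120

before carving: 512 voxels (8×8×8)
  1. axis=0 (YZ plane), |mask|=41  ⇒  voxels=328
  2. axis=2 (XY plane), |mask|=22  ⇒  voxels=120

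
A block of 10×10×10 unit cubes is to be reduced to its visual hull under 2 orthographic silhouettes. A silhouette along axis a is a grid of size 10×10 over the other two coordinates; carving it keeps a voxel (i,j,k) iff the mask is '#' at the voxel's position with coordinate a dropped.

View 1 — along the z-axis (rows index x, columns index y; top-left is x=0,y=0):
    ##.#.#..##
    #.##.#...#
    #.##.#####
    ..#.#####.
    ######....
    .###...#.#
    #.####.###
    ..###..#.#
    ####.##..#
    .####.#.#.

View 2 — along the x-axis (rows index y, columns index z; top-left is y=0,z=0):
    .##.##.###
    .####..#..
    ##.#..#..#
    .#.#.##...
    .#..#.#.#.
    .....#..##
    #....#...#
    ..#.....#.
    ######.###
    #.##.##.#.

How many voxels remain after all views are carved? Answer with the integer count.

full grid |V| = 1000
  1. axis=2 (XY plane), |mask|=62  ⇒  voxels=620
  2. axis=0 (YZ plane), |mask|=48  ⇒  voxels=298

|visual hull| = 298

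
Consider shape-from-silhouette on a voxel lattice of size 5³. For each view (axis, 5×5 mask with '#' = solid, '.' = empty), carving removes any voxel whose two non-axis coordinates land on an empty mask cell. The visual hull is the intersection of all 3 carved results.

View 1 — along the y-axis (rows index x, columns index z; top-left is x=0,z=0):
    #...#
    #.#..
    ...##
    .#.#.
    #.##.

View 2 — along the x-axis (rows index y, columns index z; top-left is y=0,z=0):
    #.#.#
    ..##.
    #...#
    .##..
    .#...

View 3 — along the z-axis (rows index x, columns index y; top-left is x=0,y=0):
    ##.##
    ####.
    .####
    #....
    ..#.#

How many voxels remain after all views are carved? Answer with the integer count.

before carving: 125 voxels (5×5×5)
[1] y-view keeps 11 columns → grid now 55
[2] x-view keeps 10 columns → grid now 21
[3] z-view keeps 15 columns → grid now 10

voxel count = 10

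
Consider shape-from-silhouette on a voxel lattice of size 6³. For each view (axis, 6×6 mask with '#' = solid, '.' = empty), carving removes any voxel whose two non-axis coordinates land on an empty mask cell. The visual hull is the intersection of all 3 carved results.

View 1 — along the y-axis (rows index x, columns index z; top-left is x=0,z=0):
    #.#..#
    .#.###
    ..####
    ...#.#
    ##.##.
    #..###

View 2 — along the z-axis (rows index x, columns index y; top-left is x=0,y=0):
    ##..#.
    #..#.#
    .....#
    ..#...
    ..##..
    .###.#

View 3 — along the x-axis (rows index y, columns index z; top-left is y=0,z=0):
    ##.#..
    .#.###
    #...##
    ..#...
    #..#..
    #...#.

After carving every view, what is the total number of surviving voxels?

initial block: 6^3 = 216
  1. axis=1 (XZ plane), |mask|=21  ⇒  voxels=126
  2. axis=2 (XY plane), |mask|=14  ⇒  voxels=51
  3. axis=0 (YZ plane), |mask|=15  ⇒  voxels=18

|visual hull| = 18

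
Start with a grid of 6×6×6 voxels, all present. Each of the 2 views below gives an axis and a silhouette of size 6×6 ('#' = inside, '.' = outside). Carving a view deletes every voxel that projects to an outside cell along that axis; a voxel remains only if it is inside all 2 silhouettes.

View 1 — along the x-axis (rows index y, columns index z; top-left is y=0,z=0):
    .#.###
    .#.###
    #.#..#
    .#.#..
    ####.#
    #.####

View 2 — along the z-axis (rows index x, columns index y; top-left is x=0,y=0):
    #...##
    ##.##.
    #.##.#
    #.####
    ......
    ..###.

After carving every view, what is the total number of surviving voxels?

before carving: 216 voxels (6×6×6)
[1] x-view keeps 23 columns → grid now 138
[2] z-view keeps 19 columns → grid now 72

72 voxels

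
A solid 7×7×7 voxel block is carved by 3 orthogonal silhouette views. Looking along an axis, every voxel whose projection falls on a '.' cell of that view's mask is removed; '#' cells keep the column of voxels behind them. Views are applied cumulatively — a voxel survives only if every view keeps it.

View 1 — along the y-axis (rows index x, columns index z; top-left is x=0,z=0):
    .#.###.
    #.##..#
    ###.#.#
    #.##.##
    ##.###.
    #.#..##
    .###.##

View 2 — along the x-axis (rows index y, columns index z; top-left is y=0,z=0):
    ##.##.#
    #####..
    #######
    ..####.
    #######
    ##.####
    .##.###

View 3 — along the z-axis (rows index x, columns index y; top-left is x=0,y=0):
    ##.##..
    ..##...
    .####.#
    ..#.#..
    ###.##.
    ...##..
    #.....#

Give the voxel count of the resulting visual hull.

full grid |V| = 343
after view 1 [y-axis, 32 of 49 cells solid] → remaining = 224
after view 2 [x-axis, 39 of 49 cells solid] → remaining = 175
after view 3 [z-axis, 22 of 49 cells solid] → remaining = 85

85 voxels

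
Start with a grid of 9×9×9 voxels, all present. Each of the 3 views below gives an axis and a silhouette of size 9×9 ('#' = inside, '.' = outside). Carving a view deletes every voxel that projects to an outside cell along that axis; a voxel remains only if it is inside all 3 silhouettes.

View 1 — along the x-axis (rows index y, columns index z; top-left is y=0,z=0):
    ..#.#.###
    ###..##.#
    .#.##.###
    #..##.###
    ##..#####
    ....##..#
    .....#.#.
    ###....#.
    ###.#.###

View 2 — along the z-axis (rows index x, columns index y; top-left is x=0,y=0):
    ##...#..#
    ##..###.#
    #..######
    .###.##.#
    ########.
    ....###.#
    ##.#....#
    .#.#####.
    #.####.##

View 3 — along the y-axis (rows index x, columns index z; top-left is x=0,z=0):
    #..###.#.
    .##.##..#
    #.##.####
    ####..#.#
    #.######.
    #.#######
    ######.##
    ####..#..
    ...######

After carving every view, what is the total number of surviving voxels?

remaining voxels: 179

full grid |V| = 729
V1 x: intersect with YZ mask (46 set) -- 414 left
V2 z: intersect with XY mask (52 set) -- 263 left
V3 y: intersect with XZ mask (57 set) -- 179 left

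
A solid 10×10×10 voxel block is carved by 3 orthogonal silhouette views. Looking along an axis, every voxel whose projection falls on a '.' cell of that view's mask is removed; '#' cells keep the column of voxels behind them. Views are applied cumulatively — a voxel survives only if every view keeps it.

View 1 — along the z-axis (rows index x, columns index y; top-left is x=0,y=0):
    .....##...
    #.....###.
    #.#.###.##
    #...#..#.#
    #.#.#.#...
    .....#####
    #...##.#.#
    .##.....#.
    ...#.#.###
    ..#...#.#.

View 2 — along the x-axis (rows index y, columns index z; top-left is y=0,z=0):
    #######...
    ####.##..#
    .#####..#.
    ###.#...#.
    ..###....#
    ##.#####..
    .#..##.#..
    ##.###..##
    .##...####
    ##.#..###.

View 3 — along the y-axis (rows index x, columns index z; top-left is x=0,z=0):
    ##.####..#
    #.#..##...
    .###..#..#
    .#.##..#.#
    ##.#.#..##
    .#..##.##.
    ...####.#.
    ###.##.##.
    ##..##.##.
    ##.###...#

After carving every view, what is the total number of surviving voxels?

voxel count = 142

start: 10×10×10 = 1000 voxels
V1 z: intersect with XY mask (42 set) -- 420 left
V2 x: intersect with YZ mask (59 set) -- 247 left
V3 y: intersect with XZ mask (56 set) -- 142 left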